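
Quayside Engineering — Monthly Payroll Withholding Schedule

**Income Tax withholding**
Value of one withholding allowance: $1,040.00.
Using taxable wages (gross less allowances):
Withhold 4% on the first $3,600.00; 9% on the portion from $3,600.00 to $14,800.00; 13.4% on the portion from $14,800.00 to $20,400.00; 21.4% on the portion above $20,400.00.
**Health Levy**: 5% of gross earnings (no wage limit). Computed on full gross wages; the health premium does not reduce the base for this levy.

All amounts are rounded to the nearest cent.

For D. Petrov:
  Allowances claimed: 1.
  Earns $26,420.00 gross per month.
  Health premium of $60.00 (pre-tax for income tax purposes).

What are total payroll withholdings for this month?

$4,276.28

Income Tax: taxable = $26,420.00 − $60.00 − 1×$1,040.00 = $25,320.00
  $1,902.40 + 21.4% × ($25,320.00 − $20,400.00) = $1,902.40 + 21.4% × $4,920.00 = $2,955.28
Health Levy: 5% × $26,420.00 = $1,321.00
Total: $2,955.28 + $1,321.00 = $4,276.28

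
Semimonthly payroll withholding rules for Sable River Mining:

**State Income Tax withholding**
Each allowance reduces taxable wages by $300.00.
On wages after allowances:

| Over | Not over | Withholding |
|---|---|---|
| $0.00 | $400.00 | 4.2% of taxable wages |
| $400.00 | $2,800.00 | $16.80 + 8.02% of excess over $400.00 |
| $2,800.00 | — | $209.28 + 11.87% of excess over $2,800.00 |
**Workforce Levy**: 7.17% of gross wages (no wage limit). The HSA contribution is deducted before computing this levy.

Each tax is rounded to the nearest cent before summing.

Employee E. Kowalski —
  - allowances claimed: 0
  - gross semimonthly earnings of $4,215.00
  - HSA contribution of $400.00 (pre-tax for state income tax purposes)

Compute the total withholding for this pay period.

State Income Tax: taxable = $4,215.00 − $400.00 = $3,815.00
  $209.28 + 11.87% × ($3,815.00 − $2,800.00) = $209.28 + 11.87% × $1,015.00 = $329.76
Workforce Levy: 7.17% × $3,815.00 = $273.54
Total: $329.76 + $273.54 = $603.30

$603.30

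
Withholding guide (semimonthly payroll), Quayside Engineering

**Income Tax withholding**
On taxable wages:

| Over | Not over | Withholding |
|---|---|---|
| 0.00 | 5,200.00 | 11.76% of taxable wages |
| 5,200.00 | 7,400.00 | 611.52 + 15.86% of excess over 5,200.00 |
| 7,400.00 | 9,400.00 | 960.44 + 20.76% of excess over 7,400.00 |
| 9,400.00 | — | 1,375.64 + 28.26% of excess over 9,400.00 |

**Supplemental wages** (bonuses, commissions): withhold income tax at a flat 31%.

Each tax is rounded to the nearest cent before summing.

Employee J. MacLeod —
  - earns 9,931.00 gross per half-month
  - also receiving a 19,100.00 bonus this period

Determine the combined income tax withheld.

Income Tax: taxable = 9,931.00
  1,375.64 + 28.26% × (9,931.00 − 9,400.00) = 1,375.64 + 28.26% × 531.00 = 1,525.70
Supplemental (31% flat on bonus): 31% × 19,100.00 = 5,921.00
Total income tax: 1,525.70 + 5,921.00 = 7,446.70

7,446.70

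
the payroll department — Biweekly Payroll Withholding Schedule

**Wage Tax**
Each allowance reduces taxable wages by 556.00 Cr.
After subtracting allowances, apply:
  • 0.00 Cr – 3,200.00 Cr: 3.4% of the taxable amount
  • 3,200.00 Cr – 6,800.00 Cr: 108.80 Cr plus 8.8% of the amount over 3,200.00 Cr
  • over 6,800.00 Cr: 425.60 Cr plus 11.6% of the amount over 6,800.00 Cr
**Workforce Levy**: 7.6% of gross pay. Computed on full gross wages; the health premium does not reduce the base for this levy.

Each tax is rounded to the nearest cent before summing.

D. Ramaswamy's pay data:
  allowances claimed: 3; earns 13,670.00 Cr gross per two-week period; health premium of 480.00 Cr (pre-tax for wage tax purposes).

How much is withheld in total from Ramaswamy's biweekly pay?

Wage Tax: taxable = 13,670.00 Cr − 480.00 Cr − 3×556.00 Cr = 11,522.00 Cr
  425.60 Cr + 11.6% × (11,522.00 Cr − 6,800.00 Cr) = 425.60 Cr + 11.6% × 4,722.00 Cr = 973.35 Cr
Workforce Levy: 7.6% × 13,670.00 Cr = 1,038.92 Cr
Total: 973.35 Cr + 1,038.92 Cr = 2,012.27 Cr

2,012.27 Cr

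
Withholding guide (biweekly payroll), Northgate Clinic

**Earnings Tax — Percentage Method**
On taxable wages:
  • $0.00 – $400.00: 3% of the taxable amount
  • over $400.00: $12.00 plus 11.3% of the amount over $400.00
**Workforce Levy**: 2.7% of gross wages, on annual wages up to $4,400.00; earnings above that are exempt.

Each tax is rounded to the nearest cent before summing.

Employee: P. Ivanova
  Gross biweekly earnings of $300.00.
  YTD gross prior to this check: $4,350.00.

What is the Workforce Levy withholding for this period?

$1.35

Workforce Levy: cap $4,400.00 − YTD $4,350.00 = $50.00 subject; 2.7% × $50.00 = $1.35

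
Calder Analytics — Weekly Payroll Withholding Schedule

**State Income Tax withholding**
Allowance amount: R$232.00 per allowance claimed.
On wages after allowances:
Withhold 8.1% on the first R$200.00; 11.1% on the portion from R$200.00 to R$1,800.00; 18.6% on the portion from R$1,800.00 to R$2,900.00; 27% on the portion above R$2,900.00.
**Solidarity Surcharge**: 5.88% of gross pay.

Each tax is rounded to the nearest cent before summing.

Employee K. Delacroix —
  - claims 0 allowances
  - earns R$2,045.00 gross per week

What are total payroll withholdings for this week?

R$359.62

State Income Tax: taxable = R$2,045.00
  R$193.80 + 18.6% × (R$2,045.00 − R$1,800.00) = R$193.80 + 18.6% × R$245.00 = R$239.37
Solidarity Surcharge: 5.88% × R$2,045.00 = R$120.25
Total: R$239.37 + R$120.25 = R$359.62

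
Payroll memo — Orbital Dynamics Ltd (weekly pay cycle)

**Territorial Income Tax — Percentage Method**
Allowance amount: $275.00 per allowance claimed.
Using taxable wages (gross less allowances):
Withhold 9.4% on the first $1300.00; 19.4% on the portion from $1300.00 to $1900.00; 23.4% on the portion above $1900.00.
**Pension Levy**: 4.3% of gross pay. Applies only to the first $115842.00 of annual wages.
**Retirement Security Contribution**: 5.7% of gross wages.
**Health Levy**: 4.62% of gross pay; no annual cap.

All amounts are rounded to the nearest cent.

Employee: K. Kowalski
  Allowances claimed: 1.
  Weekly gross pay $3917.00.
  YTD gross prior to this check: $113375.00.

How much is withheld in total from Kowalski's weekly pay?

$1156.55

Territorial Income Tax: taxable = $3917.00 − 1×$275.00 = $3642.00
  $238.60 + 23.4% × ($3642.00 − $1900.00) = $238.60 + 23.4% × $1742.00 = $646.23
Pension Levy: cap $115842.00 − YTD $113375.00 = $2467.00 subject; 4.3% × $2467.00 = $106.08
Retirement Security Contribution: 5.7% × $3917.00 = $223.27
Health Levy: 4.62% × $3917.00 = $180.97
Total: $646.23 + $106.08 + $223.27 + $180.97 = $1156.55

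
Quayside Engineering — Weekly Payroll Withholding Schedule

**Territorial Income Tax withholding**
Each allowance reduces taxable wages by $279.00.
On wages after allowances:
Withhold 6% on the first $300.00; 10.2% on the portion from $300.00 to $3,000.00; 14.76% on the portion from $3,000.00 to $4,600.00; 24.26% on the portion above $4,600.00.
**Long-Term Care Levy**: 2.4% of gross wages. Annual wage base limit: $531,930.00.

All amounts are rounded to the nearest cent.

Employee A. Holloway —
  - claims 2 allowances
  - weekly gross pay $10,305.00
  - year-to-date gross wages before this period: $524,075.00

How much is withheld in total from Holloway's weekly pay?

$1,966.74

Territorial Income Tax: taxable = $10,305.00 − 2×$279.00 = $9,747.00
  $529.56 + 24.26% × ($9,747.00 − $4,600.00) = $529.56 + 24.26% × $5,147.00 = $1,778.22
Long-Term Care Levy: cap $531,930.00 − YTD $524,075.00 = $7,855.00 subject; 2.4% × $7,855.00 = $188.52
Total: $1,778.22 + $188.52 = $1,966.74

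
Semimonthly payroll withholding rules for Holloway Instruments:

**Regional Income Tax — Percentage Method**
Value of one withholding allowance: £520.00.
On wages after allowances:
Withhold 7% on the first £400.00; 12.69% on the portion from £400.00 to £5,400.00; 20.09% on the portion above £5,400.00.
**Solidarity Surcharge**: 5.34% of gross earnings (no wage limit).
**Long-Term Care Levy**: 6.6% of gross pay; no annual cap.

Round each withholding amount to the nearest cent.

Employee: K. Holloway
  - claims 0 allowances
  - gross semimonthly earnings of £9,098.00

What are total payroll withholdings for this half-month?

Regional Income Tax: taxable = £9,098.00
  £662.50 + 20.09% × (£9,098.00 − £5,400.00) = £662.50 + 20.09% × £3,698.00 = £1,405.43
Solidarity Surcharge: 5.34% × £9,098.00 = £485.83
Long-Term Care Levy: 6.6% × £9,098.00 = £600.47
Total: £1,405.43 + £485.83 + £600.47 = £2,491.73

£2,491.73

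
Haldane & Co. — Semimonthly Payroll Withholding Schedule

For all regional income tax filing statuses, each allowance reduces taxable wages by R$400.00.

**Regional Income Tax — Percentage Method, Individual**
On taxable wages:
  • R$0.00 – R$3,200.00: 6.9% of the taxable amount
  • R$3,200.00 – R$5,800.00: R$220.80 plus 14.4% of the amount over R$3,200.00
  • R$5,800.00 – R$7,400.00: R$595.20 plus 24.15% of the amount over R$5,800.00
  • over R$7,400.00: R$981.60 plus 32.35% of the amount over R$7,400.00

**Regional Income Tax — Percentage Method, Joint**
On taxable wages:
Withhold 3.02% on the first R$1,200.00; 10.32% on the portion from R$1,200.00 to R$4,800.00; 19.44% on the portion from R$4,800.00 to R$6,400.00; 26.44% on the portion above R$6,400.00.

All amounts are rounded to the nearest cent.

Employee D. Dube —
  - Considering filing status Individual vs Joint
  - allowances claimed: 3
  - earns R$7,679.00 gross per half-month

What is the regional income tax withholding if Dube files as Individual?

Regional Income Tax (Individual): taxable = R$7,679.00 − 3×R$400.00 = R$6,479.00
  R$595.20 + 24.15% × (R$6,479.00 − R$5,800.00) = R$595.20 + 24.15% × R$679.00 = R$759.18

R$759.18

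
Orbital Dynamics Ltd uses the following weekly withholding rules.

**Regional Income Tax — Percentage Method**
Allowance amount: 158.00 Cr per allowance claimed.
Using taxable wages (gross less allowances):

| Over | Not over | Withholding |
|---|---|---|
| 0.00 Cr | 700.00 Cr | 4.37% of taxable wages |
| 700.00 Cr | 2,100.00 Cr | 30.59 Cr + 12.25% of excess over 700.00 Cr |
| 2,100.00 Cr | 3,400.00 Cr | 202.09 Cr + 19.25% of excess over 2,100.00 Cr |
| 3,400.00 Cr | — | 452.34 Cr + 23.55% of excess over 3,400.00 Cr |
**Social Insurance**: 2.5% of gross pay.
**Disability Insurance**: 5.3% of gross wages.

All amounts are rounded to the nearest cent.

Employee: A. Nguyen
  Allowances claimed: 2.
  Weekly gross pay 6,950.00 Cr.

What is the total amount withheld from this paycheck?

1,756.05 Cr

Regional Income Tax: taxable = 6,950.00 Cr − 2×158.00 Cr = 6,634.00 Cr
  452.34 Cr + 23.55% × (6,634.00 Cr − 3,400.00 Cr) = 452.34 Cr + 23.55% × 3,234.00 Cr = 1,213.95 Cr
Social Insurance: 2.5% × 6,950.00 Cr = 173.75 Cr
Disability Insurance: 5.3% × 6,950.00 Cr = 368.35 Cr
Total: 1,213.95 Cr + 173.75 Cr + 368.35 Cr = 1,756.05 Cr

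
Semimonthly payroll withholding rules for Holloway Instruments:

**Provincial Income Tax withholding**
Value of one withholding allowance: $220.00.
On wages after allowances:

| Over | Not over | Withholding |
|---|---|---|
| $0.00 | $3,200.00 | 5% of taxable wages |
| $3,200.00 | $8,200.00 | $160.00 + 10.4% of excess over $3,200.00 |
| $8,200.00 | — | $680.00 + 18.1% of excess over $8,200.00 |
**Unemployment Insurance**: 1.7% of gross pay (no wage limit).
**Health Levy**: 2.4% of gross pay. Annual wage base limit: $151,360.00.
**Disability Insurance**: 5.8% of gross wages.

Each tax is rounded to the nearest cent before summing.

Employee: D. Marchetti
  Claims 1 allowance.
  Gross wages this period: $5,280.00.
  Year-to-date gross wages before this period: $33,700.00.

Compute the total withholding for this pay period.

Provincial Income Tax: taxable = $5,280.00 − 1×$220.00 = $5,060.00
  $160.00 + 10.4% × ($5,060.00 − $3,200.00) = $160.00 + 10.4% × $1,860.00 = $353.44
Unemployment Insurance: 1.7% × $5,280.00 = $89.76
Health Levy: 2.4% × $5,280.00 = $126.72
Disability Insurance: 5.8% × $5,280.00 = $306.24
Total: $353.44 + $89.76 + $126.72 + $306.24 = $876.16

$876.16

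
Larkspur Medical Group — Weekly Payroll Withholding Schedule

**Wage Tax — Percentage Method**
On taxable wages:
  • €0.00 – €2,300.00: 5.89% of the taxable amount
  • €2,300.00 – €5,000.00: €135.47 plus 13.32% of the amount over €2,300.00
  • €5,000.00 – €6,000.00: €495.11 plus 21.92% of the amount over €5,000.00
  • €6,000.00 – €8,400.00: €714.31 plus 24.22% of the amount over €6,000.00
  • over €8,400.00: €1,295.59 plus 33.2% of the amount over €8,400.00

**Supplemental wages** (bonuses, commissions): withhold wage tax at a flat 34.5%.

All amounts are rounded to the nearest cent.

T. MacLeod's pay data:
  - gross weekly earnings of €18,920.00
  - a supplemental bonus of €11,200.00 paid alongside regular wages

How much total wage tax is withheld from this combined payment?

Wage Tax: taxable = €18,920.00
  €1,295.59 + 33.2% × (€18,920.00 − €8,400.00) = €1,295.59 + 33.2% × €10,520.00 = €4,788.23
Supplemental (34.5% flat on bonus): 34.5% × €11,200.00 = €3,864.00
Total wage tax: €4,788.23 + €3,864.00 = €8,652.23

€8,652.23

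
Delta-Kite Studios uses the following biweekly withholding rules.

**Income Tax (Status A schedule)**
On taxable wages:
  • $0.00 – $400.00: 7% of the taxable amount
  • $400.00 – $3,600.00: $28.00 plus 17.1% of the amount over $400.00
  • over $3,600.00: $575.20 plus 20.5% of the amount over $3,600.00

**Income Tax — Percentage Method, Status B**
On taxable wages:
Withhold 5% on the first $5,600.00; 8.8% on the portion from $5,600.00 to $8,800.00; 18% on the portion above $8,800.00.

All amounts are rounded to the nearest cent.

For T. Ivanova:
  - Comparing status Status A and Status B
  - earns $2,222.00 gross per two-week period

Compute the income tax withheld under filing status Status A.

$339.56

Income Tax (Status A): taxable = $2,222.00
  $28.00 + 17.1% × ($2,222.00 − $400.00) = $28.00 + 17.1% × $1,822.00 = $339.56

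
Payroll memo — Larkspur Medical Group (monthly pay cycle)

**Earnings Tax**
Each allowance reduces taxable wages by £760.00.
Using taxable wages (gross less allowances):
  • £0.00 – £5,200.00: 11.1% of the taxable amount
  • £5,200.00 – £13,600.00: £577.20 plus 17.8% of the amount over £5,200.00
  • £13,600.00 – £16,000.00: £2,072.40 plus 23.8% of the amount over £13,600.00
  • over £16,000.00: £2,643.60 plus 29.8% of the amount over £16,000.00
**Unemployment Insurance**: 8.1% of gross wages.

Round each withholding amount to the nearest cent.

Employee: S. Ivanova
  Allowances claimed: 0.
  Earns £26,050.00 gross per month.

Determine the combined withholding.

£7,748.55

Earnings Tax: taxable = £26,050.00
  £2,643.60 + 29.8% × (£26,050.00 − £16,000.00) = £2,643.60 + 29.8% × £10,050.00 = £5,638.50
Unemployment Insurance: 8.1% × £26,050.00 = £2,110.05
Total: £5,638.50 + £2,110.05 = £7,748.55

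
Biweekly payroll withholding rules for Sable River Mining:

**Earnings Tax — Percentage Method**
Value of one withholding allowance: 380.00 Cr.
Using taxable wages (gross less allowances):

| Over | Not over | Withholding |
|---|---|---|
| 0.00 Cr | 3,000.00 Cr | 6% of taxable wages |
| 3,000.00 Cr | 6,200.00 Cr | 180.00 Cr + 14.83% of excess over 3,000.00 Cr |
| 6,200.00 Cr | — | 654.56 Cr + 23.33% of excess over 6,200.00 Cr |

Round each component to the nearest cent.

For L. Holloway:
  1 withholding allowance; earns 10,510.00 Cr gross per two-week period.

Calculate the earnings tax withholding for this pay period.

Earnings Tax: taxable = 10,510.00 Cr − 1×380.00 Cr = 10,130.00 Cr
  654.56 Cr + 23.33% × (10,130.00 Cr − 6,200.00 Cr) = 654.56 Cr + 23.33% × 3,930.00 Cr = 1,571.43 Cr

1,571.43 Cr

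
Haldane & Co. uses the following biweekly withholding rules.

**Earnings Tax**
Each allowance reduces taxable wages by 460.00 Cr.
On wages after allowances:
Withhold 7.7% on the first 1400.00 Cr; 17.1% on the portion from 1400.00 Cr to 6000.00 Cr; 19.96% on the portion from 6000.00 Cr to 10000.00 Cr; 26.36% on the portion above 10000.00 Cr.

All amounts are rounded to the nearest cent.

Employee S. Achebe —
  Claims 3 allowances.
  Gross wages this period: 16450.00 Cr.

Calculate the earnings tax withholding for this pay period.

3029.25 Cr

Earnings Tax: taxable = 16450.00 Cr − 3×460.00 Cr = 15070.00 Cr
  1692.80 Cr + 26.36% × (15070.00 Cr − 10000.00 Cr) = 1692.80 Cr + 26.36% × 5070.00 Cr = 3029.25 Cr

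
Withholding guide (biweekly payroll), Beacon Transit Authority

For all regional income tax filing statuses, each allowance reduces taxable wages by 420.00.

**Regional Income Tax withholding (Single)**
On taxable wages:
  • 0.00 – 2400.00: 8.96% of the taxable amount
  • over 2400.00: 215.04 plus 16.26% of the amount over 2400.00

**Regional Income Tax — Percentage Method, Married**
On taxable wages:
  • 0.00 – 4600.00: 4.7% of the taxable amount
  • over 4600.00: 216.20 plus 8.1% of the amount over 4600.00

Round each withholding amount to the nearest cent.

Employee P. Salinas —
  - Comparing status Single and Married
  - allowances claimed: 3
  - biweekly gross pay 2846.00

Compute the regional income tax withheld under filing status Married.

74.54

Regional Income Tax (Married): taxable = 2846.00 − 3×420.00 = 1586.00
  4.7% × 1586.00 = 74.54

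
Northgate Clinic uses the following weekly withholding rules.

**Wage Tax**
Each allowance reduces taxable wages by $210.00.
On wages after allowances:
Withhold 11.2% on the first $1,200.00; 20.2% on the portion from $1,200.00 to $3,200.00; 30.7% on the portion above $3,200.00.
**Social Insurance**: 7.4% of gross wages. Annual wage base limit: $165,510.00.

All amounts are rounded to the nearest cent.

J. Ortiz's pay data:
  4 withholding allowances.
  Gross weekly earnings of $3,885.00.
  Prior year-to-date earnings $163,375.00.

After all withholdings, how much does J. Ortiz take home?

$3,219.92

Wage Tax: taxable = $3,885.00 − 4×$210.00 = $3,045.00
  $134.40 + 20.2% × ($3,045.00 − $1,200.00) = $134.40 + 20.2% × $1,845.00 = $507.09
Social Insurance: cap $165,510.00 − YTD $163,375.00 = $2,135.00 subject; 7.4% × $2,135.00 = $157.99
Total withheld: $507.09 + $157.99 = $665.08
Net pay: $3,885.00 − $665.08 = $3,219.92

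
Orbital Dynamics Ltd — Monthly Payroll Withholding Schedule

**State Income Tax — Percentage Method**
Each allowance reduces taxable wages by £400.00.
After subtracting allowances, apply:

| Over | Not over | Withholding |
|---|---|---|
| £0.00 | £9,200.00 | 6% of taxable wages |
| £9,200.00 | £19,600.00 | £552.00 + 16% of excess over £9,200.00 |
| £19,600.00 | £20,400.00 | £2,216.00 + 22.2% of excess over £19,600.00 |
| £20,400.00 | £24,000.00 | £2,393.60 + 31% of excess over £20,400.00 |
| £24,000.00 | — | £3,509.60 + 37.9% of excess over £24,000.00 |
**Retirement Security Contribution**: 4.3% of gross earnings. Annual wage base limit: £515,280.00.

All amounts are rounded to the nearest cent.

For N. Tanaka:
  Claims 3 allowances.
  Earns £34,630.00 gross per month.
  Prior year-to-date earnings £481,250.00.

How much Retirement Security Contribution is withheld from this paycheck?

£1,463.29

Retirement Security Contribution: cap £515,280.00 − YTD £481,250.00 = £34,030.00 subject; 4.3% × £34,030.00 = £1,463.29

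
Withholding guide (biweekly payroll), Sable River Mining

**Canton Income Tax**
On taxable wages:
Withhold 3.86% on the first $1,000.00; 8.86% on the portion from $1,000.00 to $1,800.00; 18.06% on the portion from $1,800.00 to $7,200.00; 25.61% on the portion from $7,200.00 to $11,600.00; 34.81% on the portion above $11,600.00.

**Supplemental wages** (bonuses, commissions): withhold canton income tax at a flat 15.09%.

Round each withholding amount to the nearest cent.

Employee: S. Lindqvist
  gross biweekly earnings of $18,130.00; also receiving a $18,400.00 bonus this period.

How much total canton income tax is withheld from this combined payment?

$7,261.21

Canton Income Tax: taxable = $18,130.00
  $2,211.56 + 34.81% × ($18,130.00 − $11,600.00) = $2,211.56 + 34.81% × $6,530.00 = $4,484.65
Supplemental (15.09% flat on bonus): 15.09% × $18,400.00 = $2,776.56
Total canton income tax: $4,484.65 + $2,776.56 = $7,261.21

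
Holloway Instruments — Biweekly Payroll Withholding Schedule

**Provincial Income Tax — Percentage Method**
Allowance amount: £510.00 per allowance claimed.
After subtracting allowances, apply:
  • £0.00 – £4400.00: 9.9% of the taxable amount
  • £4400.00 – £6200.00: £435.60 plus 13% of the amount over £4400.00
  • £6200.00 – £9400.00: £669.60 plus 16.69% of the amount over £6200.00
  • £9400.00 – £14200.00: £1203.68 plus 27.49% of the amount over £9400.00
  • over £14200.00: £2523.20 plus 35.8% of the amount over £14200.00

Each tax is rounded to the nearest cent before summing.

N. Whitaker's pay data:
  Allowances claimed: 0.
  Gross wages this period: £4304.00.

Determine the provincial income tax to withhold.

£426.10

Provincial Income Tax: taxable = £4304.00
  9.9% × £4304.00 = £426.10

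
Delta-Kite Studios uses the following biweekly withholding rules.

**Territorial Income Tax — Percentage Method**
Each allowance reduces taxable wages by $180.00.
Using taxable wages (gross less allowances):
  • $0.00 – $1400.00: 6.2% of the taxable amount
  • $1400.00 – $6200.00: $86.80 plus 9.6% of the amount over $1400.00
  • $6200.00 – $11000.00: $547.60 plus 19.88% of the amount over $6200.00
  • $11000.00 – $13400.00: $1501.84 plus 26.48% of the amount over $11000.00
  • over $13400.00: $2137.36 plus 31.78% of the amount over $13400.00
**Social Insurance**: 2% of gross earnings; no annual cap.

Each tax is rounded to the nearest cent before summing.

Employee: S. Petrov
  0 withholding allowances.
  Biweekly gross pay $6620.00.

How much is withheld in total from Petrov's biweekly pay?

$763.50

Territorial Income Tax: taxable = $6620.00
  $547.60 + 19.88% × ($6620.00 − $6200.00) = $547.60 + 19.88% × $420.00 = $631.10
Social Insurance: 2% × $6620.00 = $132.40
Total: $631.10 + $132.40 = $763.50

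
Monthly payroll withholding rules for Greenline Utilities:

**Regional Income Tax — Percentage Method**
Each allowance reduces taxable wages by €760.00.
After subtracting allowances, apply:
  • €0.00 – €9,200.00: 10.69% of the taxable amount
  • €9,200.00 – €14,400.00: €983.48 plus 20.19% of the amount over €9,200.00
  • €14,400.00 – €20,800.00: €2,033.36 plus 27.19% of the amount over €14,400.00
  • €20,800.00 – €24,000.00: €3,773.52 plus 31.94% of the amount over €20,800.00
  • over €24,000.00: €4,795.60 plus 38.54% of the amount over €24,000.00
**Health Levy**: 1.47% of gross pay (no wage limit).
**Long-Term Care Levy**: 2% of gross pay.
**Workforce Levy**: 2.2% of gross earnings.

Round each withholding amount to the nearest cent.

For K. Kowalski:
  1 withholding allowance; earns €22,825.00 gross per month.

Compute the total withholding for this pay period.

€5,471.74

Regional Income Tax: taxable = €22,825.00 − 1×€760.00 = €22,065.00
  €3,773.52 + 31.94% × (€22,065.00 − €20,800.00) = €3,773.52 + 31.94% × €1,265.00 = €4,177.56
Health Levy: 1.47% × €22,825.00 = €335.53
Long-Term Care Levy: 2% × €22,825.00 = €456.50
Workforce Levy: 2.2% × €22,825.00 = €502.15
Total: €4,177.56 + €335.53 + €456.50 + €502.15 = €5,471.74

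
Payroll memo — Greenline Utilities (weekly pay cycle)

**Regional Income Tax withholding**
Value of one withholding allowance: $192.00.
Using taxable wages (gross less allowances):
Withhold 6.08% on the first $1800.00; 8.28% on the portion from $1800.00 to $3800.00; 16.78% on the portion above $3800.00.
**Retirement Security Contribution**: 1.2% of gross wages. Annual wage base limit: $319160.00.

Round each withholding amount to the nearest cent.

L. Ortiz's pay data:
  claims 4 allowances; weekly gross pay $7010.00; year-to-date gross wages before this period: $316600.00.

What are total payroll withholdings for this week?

Regional Income Tax: taxable = $7010.00 − 4×$192.00 = $6242.00
  $275.04 + 16.78% × ($6242.00 − $3800.00) = $275.04 + 16.78% × $2442.00 = $684.81
Retirement Security Contribution: cap $319160.00 − YTD $316600.00 = $2560.00 subject; 1.2% × $2560.00 = $30.72
Total: $684.81 + $30.72 = $715.53

$715.53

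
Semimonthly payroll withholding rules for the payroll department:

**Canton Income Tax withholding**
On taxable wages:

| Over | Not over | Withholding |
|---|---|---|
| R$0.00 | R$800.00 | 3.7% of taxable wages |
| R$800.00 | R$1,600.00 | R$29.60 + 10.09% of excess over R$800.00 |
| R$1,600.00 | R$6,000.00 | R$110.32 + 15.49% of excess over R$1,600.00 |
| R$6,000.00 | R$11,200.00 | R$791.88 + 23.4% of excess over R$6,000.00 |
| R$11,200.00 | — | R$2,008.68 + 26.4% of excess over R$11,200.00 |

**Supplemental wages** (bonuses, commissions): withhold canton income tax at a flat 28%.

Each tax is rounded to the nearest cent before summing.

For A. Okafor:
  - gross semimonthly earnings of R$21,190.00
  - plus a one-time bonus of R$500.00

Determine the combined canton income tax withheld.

R$4,786.04

Canton Income Tax: taxable = R$21,190.00
  R$2,008.68 + 26.4% × (R$21,190.00 − R$11,200.00) = R$2,008.68 + 26.4% × R$9,990.00 = R$4,646.04
Supplemental (28% flat on bonus): 28% × R$500.00 = R$140.00
Total canton income tax: R$4,646.04 + R$140.00 = R$4,786.04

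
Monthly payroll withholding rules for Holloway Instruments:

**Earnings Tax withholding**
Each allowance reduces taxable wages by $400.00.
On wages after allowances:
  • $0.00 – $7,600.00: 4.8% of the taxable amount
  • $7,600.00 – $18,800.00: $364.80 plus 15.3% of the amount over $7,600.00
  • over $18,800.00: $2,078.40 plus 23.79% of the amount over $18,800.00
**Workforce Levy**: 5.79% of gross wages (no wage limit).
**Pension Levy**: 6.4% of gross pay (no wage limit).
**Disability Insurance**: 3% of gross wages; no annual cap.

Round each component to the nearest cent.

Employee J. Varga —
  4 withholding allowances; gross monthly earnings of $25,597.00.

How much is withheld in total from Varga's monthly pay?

Earnings Tax: taxable = $25,597.00 − 4×$400.00 = $23,997.00
  $2,078.40 + 23.79% × ($23,997.00 − $18,800.00) = $2,078.40 + 23.79% × $5,197.00 = $3,314.77
Workforce Levy: 5.79% × $25,597.00 = $1,482.07
Pension Levy: 6.4% × $25,597.00 = $1,638.21
Disability Insurance: 3% × $25,597.00 = $767.91
Total: $3,314.77 + $1,482.07 + $1,638.21 + $767.91 = $7,202.96

$7,202.96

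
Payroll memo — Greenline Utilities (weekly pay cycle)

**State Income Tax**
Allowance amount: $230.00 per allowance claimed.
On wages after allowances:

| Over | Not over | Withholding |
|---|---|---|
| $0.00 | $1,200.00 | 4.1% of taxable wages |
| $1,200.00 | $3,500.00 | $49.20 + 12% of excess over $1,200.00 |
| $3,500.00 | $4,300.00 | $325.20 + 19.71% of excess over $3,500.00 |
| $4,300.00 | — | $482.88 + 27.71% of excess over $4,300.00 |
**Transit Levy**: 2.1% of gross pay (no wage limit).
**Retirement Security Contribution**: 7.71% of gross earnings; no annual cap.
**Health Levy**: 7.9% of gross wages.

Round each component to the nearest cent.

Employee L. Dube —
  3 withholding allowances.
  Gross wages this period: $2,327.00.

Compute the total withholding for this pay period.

$513.75

State Income Tax: taxable = $2,327.00 − 3×$230.00 = $1,637.00
  $49.20 + 12% × ($1,637.00 − $1,200.00) = $49.20 + 12% × $437.00 = $101.64
Transit Levy: 2.1% × $2,327.00 = $48.87
Retirement Security Contribution: 7.71% × $2,327.00 = $179.41
Health Levy: 7.9% × $2,327.00 = $183.83
Total: $101.64 + $48.87 + $179.41 + $183.83 = $513.75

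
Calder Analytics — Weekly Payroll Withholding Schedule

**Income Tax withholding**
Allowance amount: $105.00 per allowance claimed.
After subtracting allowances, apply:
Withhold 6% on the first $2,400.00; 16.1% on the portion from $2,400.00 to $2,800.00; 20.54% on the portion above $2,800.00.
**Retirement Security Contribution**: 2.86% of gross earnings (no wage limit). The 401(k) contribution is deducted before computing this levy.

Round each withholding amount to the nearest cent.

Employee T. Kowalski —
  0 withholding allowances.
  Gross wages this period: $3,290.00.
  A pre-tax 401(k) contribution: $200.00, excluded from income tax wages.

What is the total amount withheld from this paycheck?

Income Tax: taxable = $3,290.00 − $200.00 = $3,090.00
  $208.40 + 20.54% × ($3,090.00 − $2,800.00) = $208.40 + 20.54% × $290.00 = $267.97
Retirement Security Contribution: 2.86% × $3,090.00 = $88.37
Total: $267.97 + $88.37 = $356.34

$356.34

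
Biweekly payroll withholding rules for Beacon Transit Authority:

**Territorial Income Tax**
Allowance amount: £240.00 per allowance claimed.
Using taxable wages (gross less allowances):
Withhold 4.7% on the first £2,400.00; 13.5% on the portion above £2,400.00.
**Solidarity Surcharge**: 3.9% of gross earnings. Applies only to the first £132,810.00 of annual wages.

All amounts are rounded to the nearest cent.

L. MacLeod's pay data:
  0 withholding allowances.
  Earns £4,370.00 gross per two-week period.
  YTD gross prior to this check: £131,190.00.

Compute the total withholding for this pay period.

£441.93

Territorial Income Tax: taxable = £4,370.00
  £112.80 + 13.5% × (£4,370.00 − £2,400.00) = £112.80 + 13.5% × £1,970.00 = £378.75
Solidarity Surcharge: cap £132,810.00 − YTD £131,190.00 = £1,620.00 subject; 3.9% × £1,620.00 = £63.18
Total: £378.75 + £63.18 = £441.93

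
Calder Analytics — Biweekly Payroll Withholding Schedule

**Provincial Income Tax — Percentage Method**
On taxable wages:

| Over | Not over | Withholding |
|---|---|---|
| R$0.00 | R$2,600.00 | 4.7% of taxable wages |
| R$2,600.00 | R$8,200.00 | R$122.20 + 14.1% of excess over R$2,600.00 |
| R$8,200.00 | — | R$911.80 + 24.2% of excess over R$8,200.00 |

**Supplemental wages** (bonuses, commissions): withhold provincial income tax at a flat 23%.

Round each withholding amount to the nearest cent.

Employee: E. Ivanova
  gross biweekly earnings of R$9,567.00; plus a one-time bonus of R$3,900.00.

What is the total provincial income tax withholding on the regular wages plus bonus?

Provincial Income Tax: taxable = R$9,567.00
  R$911.80 + 24.2% × (R$9,567.00 − R$8,200.00) = R$911.80 + 24.2% × R$1,367.00 = R$1,242.61
Supplemental (23% flat on bonus): 23% × R$3,900.00 = R$897.00
Total provincial income tax: R$1,242.61 + R$897.00 = R$2,139.61

R$2,139.61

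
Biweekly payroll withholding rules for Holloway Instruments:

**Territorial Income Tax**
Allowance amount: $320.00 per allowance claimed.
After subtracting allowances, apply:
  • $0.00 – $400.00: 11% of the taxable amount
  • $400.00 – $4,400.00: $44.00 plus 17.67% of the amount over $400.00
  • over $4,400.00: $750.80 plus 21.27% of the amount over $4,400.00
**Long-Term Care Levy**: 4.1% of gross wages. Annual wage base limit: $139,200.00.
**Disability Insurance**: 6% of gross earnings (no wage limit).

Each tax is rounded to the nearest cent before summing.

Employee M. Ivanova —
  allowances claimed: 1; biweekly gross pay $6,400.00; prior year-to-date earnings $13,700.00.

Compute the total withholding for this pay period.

$1,754.54

Territorial Income Tax: taxable = $6,400.00 − 1×$320.00 = $6,080.00
  $750.80 + 21.27% × ($6,080.00 − $4,400.00) = $750.80 + 21.27% × $1,680.00 = $1,108.14
Long-Term Care Levy: 4.1% × $6,400.00 = $262.40
Disability Insurance: 6% × $6,400.00 = $384.00
Total: $1,108.14 + $262.40 + $384.00 = $1,754.54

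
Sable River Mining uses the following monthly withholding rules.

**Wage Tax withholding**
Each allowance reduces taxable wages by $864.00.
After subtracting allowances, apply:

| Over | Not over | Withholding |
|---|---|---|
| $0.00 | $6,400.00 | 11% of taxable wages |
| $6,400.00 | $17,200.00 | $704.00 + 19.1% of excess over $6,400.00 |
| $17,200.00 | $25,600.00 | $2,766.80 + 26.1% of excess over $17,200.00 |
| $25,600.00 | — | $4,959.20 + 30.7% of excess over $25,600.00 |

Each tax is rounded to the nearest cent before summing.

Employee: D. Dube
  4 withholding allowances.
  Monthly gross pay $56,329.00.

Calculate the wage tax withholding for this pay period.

Wage Tax: taxable = $56,329.00 − 4×$864.00 = $52,873.00
  $4,959.20 + 30.7% × ($52,873.00 − $25,600.00) = $4,959.20 + 30.7% × $27,273.00 = $13,332.01

$13,332.01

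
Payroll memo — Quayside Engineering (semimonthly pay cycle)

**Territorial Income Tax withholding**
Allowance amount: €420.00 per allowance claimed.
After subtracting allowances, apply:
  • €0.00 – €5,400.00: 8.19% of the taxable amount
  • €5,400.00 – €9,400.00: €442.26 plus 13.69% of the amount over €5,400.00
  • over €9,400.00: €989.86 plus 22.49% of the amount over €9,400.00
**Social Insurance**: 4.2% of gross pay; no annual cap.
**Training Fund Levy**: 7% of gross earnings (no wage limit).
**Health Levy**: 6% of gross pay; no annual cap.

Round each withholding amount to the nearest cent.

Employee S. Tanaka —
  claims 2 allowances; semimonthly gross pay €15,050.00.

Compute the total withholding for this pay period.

Territorial Income Tax: taxable = €15,050.00 − 2×€420.00 = €14,210.00
  €989.86 + 22.49% × (€14,210.00 − €9,400.00) = €989.86 + 22.49% × €4,810.00 = €2,071.63
Social Insurance: 4.2% × €15,050.00 = €632.10
Training Fund Levy: 7% × €15,050.00 = €1,053.50
Health Levy: 6% × €15,050.00 = €903.00
Total: €2,071.63 + €632.10 + €1,053.50 + €903.00 = €4,660.23

€4,660.23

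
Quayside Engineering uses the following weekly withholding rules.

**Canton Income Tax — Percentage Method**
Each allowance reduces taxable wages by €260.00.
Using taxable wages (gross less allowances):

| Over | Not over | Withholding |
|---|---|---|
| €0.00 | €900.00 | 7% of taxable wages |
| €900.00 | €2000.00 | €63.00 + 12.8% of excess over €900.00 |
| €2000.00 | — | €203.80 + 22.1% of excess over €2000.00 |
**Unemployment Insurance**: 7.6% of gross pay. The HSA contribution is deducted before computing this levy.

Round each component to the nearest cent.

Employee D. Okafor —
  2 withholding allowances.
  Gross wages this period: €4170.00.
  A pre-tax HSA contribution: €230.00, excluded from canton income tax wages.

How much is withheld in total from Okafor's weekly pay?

Canton Income Tax: taxable = €4170.00 − €230.00 − 2×€260.00 = €3420.00
  €203.80 + 22.1% × (€3420.00 − €2000.00) = €203.80 + 22.1% × €1420.00 = €517.62
Unemployment Insurance: 7.6% × €3940.00 = €299.44
Total: €517.62 + €299.44 = €817.06

€817.06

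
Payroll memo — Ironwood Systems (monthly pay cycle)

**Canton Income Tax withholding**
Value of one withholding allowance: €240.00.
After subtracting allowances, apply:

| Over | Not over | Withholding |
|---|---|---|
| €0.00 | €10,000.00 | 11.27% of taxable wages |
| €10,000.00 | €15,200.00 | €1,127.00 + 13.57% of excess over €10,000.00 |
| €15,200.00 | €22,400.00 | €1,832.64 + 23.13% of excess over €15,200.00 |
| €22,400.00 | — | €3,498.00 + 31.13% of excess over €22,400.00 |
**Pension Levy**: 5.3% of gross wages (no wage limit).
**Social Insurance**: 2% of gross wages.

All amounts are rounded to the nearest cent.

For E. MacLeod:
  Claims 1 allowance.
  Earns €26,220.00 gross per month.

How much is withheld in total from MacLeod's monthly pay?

€6,526.51

Canton Income Tax: taxable = €26,220.00 − 1×€240.00 = €25,980.00
  €3,498.00 + 31.13% × (€25,980.00 − €22,400.00) = €3,498.00 + 31.13% × €3,580.00 = €4,612.45
Pension Levy: 5.3% × €26,220.00 = €1,389.66
Social Insurance: 2% × €26,220.00 = €524.40
Total: €4,612.45 + €1,389.66 + €524.40 = €6,526.51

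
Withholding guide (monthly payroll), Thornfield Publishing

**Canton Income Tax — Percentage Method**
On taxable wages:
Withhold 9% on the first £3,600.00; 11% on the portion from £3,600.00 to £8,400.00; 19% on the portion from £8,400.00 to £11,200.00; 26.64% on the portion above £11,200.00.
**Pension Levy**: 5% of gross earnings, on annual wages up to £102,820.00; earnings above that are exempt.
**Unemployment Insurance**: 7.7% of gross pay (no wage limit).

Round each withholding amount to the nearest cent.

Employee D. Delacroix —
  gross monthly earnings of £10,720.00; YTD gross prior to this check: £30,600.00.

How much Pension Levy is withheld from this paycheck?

£536.00

Pension Levy: 5% × £10,720.00 = £536.00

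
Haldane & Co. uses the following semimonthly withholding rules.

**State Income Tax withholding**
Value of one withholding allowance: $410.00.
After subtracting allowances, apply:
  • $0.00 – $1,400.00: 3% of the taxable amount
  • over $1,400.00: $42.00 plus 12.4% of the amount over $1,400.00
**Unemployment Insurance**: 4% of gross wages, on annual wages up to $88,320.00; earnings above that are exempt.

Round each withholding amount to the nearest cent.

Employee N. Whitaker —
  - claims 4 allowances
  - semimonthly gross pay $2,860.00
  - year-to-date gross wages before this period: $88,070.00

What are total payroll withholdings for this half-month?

State Income Tax: taxable = $2,860.00 − 4×$410.00 = $1,220.00
  3% × $1,220.00 = $36.60
Unemployment Insurance: cap $88,320.00 − YTD $88,070.00 = $250.00 subject; 4% × $250.00 = $10.00
Total: $36.60 + $10.00 = $46.60

$46.60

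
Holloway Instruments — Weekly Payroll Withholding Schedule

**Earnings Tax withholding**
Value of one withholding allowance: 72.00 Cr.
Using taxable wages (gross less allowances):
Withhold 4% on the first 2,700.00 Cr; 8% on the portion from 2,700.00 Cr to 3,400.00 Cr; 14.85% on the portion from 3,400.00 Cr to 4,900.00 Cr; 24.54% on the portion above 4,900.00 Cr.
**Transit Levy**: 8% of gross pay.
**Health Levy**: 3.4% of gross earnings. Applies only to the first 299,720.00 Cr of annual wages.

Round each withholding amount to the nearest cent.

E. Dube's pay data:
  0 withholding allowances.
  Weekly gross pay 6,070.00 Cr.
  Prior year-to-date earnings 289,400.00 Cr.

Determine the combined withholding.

Earnings Tax: taxable = 6,070.00 Cr
  386.75 Cr + 24.54% × (6,070.00 Cr − 4,900.00 Cr) = 386.75 Cr + 24.54% × 1,170.00 Cr = 673.87 Cr
Transit Levy: 8% × 6,070.00 Cr = 485.60 Cr
Health Levy: 3.4% × 6,070.00 Cr = 206.38 Cr
Total: 673.87 Cr + 485.60 Cr + 206.38 Cr = 1,365.85 Cr

1,365.85 Cr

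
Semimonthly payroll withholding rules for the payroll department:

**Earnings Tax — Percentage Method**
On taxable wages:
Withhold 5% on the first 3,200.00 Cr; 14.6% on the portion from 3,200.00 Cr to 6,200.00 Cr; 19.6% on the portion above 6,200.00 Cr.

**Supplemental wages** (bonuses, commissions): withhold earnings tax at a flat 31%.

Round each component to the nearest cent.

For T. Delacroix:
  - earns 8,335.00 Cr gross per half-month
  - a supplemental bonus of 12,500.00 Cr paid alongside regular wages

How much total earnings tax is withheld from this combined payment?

4,891.46 Cr

Earnings Tax: taxable = 8,335.00 Cr
  598.00 Cr + 19.6% × (8,335.00 Cr − 6,200.00 Cr) = 598.00 Cr + 19.6% × 2,135.00 Cr = 1,016.46 Cr
Supplemental (31% flat on bonus): 31% × 12,500.00 Cr = 3,875.00 Cr
Total earnings tax: 1,016.46 Cr + 3,875.00 Cr = 4,891.46 Cr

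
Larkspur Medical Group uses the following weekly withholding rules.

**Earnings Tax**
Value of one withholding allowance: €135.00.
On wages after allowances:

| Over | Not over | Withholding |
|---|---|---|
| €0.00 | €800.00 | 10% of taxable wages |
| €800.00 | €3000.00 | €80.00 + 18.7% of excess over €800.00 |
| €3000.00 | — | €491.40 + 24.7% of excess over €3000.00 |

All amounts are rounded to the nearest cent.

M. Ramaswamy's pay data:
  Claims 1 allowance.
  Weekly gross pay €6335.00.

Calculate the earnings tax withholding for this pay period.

Earnings Tax: taxable = €6335.00 − 1×€135.00 = €6200.00
  €491.40 + 24.7% × (€6200.00 − €3000.00) = €491.40 + 24.7% × €3200.00 = €1281.80

€1281.80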